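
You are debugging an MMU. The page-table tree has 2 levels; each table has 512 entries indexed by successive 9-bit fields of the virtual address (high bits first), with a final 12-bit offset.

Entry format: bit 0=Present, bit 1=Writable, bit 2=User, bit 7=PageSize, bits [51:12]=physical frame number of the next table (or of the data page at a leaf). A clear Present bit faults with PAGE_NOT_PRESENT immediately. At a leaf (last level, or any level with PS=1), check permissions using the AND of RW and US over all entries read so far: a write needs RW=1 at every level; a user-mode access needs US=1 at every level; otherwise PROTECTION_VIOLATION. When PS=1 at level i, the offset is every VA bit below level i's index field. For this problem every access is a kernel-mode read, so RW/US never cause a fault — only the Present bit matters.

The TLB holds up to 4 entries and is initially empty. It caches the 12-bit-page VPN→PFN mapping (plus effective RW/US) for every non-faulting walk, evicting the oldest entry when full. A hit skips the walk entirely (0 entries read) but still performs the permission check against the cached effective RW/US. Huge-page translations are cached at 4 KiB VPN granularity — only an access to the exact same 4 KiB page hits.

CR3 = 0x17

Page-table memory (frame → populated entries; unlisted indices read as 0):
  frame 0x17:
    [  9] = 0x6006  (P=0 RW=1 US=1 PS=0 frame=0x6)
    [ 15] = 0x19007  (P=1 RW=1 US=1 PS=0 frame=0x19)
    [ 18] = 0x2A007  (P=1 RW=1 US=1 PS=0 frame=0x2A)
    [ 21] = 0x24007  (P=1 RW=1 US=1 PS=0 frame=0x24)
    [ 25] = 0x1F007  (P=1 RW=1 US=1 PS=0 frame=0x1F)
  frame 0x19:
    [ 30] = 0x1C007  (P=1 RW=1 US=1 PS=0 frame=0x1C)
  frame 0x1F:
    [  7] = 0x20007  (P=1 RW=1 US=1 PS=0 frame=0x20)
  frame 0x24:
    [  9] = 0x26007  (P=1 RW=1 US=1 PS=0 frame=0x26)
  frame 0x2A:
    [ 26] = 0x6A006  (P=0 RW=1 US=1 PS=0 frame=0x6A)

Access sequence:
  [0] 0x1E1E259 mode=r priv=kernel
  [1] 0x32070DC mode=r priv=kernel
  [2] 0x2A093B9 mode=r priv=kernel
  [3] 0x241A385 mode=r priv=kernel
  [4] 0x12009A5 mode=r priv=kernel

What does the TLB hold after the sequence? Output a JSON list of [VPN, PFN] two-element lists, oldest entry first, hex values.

Per-access translation:
#0 VA=0x1E1E259 (r,kernel):
  [0] read 0x17 idx=15: raw=0x19007 flags P=1 W=1 U=1 S=0
  [1] read 0x19 idx=30: raw=0x1C007 flags P=1 W=1 U=1 S=0
  ⇒ phys 0x1C259  [2 reads]
#1 VA=0x32070DC (r,kernel):
  [0] read 0x17 idx=25: raw=0x1F007 flags P=1 W=1 U=1 S=0
  [1] read 0x1F idx=7: raw=0x20007 flags P=1 W=1 U=1 S=0
  ⇒ phys 0x200DC  [2 reads]
#2 VA=0x2A093B9 (r,kernel):
  [0] read 0x17 idx=21: raw=0x24007 flags P=1 W=1 U=1 S=0
  [1] read 0x24 idx=9: raw=0x26007 flags P=1 W=1 U=1 S=0
  ⇒ phys 0x263B9  [2 reads]
#3 VA=0x241A385 (r,kernel):
  [0] read 0x17 idx=18: raw=0x2A007 flags P=1 W=1 U=1 S=0
  [1] read 0x2A idx=26: raw=0x6A006 flags P=0 W=1 U=1 S=0
  ✗ PAGE_NOT_PRESENT  [2 reads]
#4 VA=0x12009A5 (r,kernel):
  [0] read 0x17 idx=9: raw=0x6006 flags P=0 W=1 U=1 S=0
  ✗ PAGE_NOT_PRESENT  [1 reads]

TLB: [["0x1E1E", "0x1C"], ["0x3207", "0x20"], ["0x2A09", "0x26"]]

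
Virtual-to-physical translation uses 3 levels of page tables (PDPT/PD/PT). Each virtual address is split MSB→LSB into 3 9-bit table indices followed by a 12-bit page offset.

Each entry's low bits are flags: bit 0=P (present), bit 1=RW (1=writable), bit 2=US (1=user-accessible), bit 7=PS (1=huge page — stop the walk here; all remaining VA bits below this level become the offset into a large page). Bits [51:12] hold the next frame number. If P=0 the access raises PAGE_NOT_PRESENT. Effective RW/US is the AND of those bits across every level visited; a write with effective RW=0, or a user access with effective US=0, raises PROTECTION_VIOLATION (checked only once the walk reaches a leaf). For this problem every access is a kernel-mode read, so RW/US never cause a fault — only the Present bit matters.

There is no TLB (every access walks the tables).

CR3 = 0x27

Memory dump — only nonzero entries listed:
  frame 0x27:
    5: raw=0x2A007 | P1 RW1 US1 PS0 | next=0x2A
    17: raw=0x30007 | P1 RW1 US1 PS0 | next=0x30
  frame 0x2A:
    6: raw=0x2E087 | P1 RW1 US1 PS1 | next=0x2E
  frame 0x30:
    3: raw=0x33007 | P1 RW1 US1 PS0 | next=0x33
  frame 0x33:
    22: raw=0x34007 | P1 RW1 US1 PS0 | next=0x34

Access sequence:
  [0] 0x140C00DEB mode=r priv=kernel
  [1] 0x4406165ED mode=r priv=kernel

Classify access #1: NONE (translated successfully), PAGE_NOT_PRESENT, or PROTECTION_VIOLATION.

Per-access translation:
#0 VA=0x140C00DEB (r,kernel):
  L0: frame=0x27 idx=5 entry=0x2A007 [P=1 RW=1 US=1 PS=0]
  L1: frame=0x2A idx=6 entry=0x2E087 [P=1 RW=1 US=1 PS=1]
  ⇒ phys 0x2EDEB (huge @L1)  [2 reads]
#1 VA=0x4406165ED (r,kernel):
  L0: frame=0x27 idx=17 entry=0x30007 [P=1 RW=1 US=1 PS=0]
  L1: frame=0x30 idx=3 entry=0x33007 [P=1 RW=1 US=1 PS=0]
  L2: frame=0x33 idx=22 entry=0x34007 [P=1 RW=1 US=1 PS=0]
  ⇒ phys 0x345ED  [3 reads]

Access #1 fault: NONE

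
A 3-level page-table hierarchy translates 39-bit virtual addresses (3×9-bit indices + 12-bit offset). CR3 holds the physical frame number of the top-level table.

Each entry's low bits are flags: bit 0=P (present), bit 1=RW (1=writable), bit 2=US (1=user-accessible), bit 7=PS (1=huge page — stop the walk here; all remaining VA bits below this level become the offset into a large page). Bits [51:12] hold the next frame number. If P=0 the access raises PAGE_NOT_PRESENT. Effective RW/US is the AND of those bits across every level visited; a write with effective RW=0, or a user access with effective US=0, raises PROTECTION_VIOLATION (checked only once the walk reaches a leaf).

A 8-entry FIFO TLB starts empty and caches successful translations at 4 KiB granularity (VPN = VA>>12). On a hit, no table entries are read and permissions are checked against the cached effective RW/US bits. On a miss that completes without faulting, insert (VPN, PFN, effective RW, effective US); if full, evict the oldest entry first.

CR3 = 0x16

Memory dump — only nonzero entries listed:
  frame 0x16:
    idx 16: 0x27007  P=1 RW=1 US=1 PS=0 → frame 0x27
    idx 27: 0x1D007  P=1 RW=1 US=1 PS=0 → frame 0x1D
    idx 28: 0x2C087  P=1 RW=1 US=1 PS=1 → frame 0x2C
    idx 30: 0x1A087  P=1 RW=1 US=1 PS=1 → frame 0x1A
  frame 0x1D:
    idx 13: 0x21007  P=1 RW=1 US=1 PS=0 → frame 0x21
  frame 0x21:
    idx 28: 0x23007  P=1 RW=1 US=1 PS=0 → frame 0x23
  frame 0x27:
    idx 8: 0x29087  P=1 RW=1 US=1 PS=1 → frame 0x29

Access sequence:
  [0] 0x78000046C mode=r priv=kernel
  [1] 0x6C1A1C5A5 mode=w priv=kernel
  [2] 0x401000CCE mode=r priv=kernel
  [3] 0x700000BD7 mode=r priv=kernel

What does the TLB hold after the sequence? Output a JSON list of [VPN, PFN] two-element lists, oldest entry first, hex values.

Per-access translation:
#0 VA=0x78000046C (r,kernel):
  L0: frame=0x16 idx=30 entry=0x1A087 [P=1 RW=1 US=1 PS=1]
  → PA=0x1A46C (huge @L0)  (1 entries read)
#1 VA=0x6C1A1C5A5 (w,kernel):
  L0: frame=0x16 idx=27 entry=0x1D007 [P=1 RW=1 US=1 PS=0]
  L1: frame=0x1D idx=13 entry=0x21007 [P=1 RW=1 US=1 PS=0]
  L2: frame=0x21 idx=28 entry=0x23007 [P=1 RW=1 US=1 PS=0]
  → PA=0x235A5  (3 entries read)
#2 VA=0x401000CCE (r,kernel):
  L0: frame=0x16 idx=16 entry=0x27007 [P=1 RW=1 US=1 PS=0]
  L1: frame=0x27 idx=8 entry=0x29087 [P=1 RW=1 US=1 PS=1]
  → PA=0x29CCE (huge @L1)  (2 entries read)
#3 VA=0x700000BD7 (r,kernel):
  L0: frame=0x16 idx=28 entry=0x2C087 [P=1 RW=1 US=1 PS=1]
  → PA=0x2CBD7 (huge @L0)  (1 entries read)

TLB: [["0x780000", "0x1A"], ["0x6C1A1C", "0x23"], ["0x401000", "0x29"], ["0x700000", "0x2C"]]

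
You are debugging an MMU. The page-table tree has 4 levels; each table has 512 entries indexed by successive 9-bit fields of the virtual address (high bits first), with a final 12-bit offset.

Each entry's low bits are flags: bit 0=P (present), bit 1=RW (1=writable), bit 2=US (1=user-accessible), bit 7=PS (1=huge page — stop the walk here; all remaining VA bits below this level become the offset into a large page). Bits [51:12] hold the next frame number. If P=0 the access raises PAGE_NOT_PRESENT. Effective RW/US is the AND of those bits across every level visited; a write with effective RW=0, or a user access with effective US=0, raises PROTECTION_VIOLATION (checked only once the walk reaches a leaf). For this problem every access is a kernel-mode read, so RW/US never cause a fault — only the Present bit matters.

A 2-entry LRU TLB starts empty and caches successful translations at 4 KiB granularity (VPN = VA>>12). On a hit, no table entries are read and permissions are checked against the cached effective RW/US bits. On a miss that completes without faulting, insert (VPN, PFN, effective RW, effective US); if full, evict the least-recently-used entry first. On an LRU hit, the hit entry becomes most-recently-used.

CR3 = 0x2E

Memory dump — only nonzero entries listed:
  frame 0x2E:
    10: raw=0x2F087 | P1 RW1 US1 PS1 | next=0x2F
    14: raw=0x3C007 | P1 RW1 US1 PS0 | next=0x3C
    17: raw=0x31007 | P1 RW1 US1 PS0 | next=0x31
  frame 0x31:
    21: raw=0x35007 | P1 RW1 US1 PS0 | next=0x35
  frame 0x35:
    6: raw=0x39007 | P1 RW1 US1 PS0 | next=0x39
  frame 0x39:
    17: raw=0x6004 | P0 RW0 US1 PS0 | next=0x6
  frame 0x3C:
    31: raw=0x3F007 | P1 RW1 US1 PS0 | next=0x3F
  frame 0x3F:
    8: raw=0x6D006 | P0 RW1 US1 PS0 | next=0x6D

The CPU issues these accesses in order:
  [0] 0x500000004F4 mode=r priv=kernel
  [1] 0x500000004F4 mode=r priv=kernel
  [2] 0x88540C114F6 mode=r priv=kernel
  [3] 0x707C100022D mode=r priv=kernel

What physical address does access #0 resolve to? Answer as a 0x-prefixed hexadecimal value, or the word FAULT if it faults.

Walk each access:
#0 VA=0x500000004F4 (r,kernel):
  L0: frame=0x2E idx=10 entry=0x2F087 [P=1 RW=1 US=1 PS=1]
  ⇒ phys 0x2F4F4 (huge @L0)  [1 reads]
#1 VA=0x500000004F4 (r,kernel):
  TLB hit vpn=0x50000000 → PA=0x2F4F4
#2 VA=0x88540C114F6 (r,kernel):
  L0: frame=0x2E idx=17 entry=0x31007 [P=1 RW=1 US=1 PS=0]
  L1: frame=0x31 idx=21 entry=0x35007 [P=1 RW=1 US=1 PS=0]
  L2: frame=0x35 idx=6 entry=0x39007 [P=1 RW=1 US=1 PS=0]
  L3: frame=0x39 idx=17 entry=0x6004 [P=0 RW=0 US=1 PS=0]
  → PAGE_NOT_PRESENT  (4 entries read)
#3 VA=0x707C100022D (r,kernel):
  L0: frame=0x2E idx=14 entry=0x3C007 [P=1 RW=1 US=1 PS=0]
  L1: frame=0x3C idx=31 entry=0x3F007 [P=1 RW=1 US=1 PS=0]
  L2: frame=0x3F idx=8 entry=0x6D006 [P=0 RW=1 US=1 PS=0]
  → PAGE_NOT_PRESENT  (3 entries read)

Access #0 PA: 0x2F4F4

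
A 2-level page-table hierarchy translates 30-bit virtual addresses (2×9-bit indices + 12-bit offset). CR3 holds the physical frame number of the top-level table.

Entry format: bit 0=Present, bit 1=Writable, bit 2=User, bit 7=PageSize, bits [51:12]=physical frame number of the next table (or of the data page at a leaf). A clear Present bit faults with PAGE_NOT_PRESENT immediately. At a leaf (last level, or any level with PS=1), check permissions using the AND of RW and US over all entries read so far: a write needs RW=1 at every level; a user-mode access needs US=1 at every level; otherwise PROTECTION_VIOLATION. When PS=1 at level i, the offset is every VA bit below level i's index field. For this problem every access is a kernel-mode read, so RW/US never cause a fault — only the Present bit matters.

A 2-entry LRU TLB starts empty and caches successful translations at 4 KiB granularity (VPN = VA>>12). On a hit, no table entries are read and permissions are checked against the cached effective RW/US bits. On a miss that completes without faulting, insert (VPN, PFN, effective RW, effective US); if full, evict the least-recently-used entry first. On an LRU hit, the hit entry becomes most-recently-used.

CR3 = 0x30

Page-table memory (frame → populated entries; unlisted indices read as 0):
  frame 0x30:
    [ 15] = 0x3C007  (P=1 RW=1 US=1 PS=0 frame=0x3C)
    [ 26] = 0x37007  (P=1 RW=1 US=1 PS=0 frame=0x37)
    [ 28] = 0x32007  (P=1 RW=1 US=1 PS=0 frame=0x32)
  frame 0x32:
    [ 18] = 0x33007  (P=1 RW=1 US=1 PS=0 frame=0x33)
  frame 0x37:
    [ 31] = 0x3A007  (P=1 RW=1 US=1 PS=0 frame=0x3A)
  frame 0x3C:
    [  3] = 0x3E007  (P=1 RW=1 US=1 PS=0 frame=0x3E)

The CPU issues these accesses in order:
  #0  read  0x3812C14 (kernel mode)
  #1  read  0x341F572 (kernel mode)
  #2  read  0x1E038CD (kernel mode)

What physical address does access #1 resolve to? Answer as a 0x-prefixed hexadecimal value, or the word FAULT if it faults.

Per-access translation:
#0 VA=0x3812C14 (r,kernel):
  [0] read 0x30 idx=28: raw=0x32007 flags P=1 W=1 U=1 S=0
  [1] read 0x32 idx=18: raw=0x33007 flags P=1 W=1 U=1 S=0
  ⇒ phys 0x33C14  [2 reads]
#1 VA=0x341F572 (r,kernel):
  [0] read 0x30 idx=26: raw=0x37007 flags P=1 W=1 U=1 S=0
  [1] read 0x37 idx=31: raw=0x3A007 flags P=1 W=1 U=1 S=0
  ⇒ phys 0x3A572  [2 reads]
#2 VA=0x1E038CD (r,kernel):
  [0] read 0x30 idx=15: raw=0x3C007 flags P=1 W=1 U=1 S=0
  [1] read 0x3C idx=3: raw=0x3E007 flags P=1 W=1 U=1 S=0
  ⇒ phys 0x3E8CD  [2 reads]

Access #1 PA: 0x3A572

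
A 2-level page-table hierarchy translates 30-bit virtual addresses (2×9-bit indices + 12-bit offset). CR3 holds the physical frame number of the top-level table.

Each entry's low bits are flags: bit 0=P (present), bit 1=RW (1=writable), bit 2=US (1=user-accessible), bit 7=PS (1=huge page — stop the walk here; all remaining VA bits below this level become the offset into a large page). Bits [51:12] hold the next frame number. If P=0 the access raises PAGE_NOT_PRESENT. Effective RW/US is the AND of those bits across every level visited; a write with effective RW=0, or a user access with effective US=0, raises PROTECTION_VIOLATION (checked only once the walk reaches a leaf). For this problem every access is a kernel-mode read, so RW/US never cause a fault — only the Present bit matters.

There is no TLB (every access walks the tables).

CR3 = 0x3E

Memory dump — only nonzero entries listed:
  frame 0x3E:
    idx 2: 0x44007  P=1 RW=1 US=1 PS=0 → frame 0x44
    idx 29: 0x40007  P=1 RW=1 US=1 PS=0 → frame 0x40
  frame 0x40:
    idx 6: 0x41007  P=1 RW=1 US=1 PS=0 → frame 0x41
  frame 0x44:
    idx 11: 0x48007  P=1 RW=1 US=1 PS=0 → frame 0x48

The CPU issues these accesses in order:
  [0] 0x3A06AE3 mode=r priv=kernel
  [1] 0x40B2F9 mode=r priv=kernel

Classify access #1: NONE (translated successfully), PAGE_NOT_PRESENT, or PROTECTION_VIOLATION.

Per-access translation:
#0 VA=0x3A06AE3 (r,kernel):
  L0: frame=0x3E idx=29 entry=0x40007 [P=1 RW=1 US=1 PS=0]
  L1: frame=0x40 idx=6 entry=0x41007 [P=1 RW=1 US=1 PS=0]
  ⇒ phys 0x41AE3  [2 reads]
#1 VA=0x40B2F9 (r,kernel):
  L0: frame=0x3E idx=2 entry=0x44007 [P=1 RW=1 US=1 PS=0]
  L1: frame=0x44 idx=11 entry=0x48007 [P=1 RW=1 US=1 PS=0]
  ⇒ phys 0x482F9  [2 reads]

Access #1 fault: NONE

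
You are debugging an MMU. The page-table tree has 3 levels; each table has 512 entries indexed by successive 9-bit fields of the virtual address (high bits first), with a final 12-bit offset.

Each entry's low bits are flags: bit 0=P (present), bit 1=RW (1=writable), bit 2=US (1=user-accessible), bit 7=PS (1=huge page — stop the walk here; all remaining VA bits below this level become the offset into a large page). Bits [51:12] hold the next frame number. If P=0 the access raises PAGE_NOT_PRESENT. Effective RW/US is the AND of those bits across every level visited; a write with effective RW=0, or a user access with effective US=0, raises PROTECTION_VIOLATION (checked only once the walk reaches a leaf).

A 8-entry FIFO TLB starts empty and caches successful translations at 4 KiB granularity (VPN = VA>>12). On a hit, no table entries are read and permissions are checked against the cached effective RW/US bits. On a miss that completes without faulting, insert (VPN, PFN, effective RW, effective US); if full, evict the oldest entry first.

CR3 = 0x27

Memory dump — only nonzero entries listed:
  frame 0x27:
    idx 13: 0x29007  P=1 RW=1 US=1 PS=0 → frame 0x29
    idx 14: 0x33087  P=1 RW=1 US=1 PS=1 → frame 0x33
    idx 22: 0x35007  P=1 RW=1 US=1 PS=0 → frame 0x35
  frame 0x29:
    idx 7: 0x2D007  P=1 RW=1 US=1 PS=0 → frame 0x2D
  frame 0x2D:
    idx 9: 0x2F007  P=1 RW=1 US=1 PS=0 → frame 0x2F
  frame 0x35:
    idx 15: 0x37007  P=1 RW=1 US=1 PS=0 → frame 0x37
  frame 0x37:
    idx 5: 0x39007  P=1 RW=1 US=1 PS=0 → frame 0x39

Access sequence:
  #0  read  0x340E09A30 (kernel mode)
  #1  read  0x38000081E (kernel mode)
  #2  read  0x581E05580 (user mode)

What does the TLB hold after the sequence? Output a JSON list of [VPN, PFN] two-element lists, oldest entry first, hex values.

Trace:
#0 VA=0x340E09A30 (r,kernel):
  L0: frame=0x27 idx=13 entry=0x29007 [P=1 RW=1 US=1 PS=0]
  L1: frame=0x29 idx=7 entry=0x2D007 [P=1 RW=1 US=1 PS=0]
  L2: frame=0x2D idx=9 entry=0x2F007 [P=1 RW=1 US=1 PS=0]
  → PA=0x2FA30  (3 entries read)
#1 VA=0x38000081E (r,kernel):
  L0: frame=0x27 idx=14 entry=0x33087 [P=1 RW=1 US=1 PS=1]
  → PA=0x3381E (huge @L0)  (1 entries read)
#2 VA=0x581E05580 (r,user):
  L0: frame=0x27 idx=22 entry=0x35007 [P=1 RW=1 US=1 PS=0]
  L1: frame=0x35 idx=15 entry=0x37007 [P=1 RW=1 US=1 PS=0]
  L2: frame=0x37 idx=5 entry=0x39007 [P=1 RW=1 US=1 PS=0]
  → PA=0x39580  (3 entries read)

TLB: [["0x340E09", "0x2F"], ["0x380000", "0x33"], ["0x581E05", "0x39"]]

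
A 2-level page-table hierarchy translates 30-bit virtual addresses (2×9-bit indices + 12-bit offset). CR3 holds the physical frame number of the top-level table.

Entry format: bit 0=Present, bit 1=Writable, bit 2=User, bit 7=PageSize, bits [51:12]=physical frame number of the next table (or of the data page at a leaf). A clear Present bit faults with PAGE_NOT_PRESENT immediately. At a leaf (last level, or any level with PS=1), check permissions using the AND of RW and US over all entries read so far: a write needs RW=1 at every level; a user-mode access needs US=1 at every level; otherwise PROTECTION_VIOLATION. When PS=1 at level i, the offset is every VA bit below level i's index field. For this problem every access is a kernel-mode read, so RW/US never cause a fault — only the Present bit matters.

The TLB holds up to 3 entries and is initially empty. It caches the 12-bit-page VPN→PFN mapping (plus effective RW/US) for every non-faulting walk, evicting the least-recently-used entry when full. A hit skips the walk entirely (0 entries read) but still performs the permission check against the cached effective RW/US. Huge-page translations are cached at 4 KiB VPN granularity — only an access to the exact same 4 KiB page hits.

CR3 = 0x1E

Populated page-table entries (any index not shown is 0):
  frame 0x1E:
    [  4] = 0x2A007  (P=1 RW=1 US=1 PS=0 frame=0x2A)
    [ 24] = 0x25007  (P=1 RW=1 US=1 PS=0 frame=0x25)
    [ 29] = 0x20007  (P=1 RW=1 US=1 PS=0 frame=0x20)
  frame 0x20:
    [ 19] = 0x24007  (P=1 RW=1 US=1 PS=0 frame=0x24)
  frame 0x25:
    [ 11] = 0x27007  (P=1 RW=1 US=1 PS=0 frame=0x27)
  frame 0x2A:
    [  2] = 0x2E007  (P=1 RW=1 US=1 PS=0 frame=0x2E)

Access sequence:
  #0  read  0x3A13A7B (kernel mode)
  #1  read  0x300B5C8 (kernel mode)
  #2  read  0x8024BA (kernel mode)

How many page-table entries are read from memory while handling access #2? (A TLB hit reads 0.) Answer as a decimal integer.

Walk each access:
#0 VA=0x3A13A7B (r,kernel):
  L0 @0x1E[29] → 0x20007  P=1,RW=1,US=1,PS=0
  L1 @0x20[19] → 0x24007  P=1,RW=1,US=1,PS=0
  ✓ 0x24A7B  — 2 lookups
#1 VA=0x300B5C8 (r,kernel):
  L0 @0x1E[24] → 0x25007  P=1,RW=1,US=1,PS=0
  L1 @0x25[11] → 0x27007  P=1,RW=1,US=1,PS=0
  ✓ 0x275C8  — 2 lookups
#2 VA=0x8024BA (r,kernel):
  L0 @0x1E[4] → 0x2A007  P=1,RW=1,US=1,PS=0
  L1 @0x2A[2] → 0x2E007  P=1,RW=1,US=1,PS=0
  ✓ 0x2E4BA  — 2 lookups

Entries read for #2: 2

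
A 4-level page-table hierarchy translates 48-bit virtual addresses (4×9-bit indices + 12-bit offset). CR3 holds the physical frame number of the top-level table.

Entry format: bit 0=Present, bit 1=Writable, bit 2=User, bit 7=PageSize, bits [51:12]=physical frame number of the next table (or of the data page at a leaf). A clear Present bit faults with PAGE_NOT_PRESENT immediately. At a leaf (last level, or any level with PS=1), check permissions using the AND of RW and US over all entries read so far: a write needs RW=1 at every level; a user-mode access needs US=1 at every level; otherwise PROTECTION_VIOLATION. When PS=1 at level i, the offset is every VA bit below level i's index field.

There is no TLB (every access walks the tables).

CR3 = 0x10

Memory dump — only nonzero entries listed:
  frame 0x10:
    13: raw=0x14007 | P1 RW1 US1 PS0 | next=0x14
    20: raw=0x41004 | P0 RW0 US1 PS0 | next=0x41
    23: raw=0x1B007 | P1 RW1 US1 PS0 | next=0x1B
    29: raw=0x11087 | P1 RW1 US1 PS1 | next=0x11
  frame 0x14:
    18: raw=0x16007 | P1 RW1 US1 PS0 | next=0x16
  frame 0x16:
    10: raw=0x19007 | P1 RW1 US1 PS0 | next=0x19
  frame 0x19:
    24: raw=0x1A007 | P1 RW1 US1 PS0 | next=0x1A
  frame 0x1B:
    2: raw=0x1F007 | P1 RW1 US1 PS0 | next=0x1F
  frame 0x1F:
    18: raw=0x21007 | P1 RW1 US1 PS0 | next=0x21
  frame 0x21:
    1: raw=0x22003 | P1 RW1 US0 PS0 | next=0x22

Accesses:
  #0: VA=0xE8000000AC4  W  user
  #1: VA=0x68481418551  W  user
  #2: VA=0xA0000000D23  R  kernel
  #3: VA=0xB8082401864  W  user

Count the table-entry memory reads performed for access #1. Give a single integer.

Trace:
#0 VA=0xE8000000AC4 (w,user):
  L0 @0x10[29] → 0x11087  P=1,RW=1,US=1,PS=1
  → PA=0x11AC4 (huge @L0)  (1 entries read)
#1 VA=0x68481418551 (w,user):
  L0 @0x10[13] → 0x14007  P=1,RW=1,US=1,PS=0
  L1 @0x14[18] → 0x16007  P=1,RW=1,US=1,PS=0
  L2 @0x16[10] → 0x19007  P=1,RW=1,US=1,PS=0
  L3 @0x19[24] → 0x1A007  P=1,RW=1,US=1,PS=0
  → PA=0x1A551  (4 entries read)
#2 VA=0xA0000000D23 (r,kernel):
  L0 @0x10[20] → 0x41004  P=0,RW=0,US=1,PS=0
  ⇒ fault: PAGE_NOT_PRESENT  — 1 lookups
#3 VA=0xB8082401864 (w,user):
  L0 @0x10[23] → 0x1B007  P=1,RW=1,US=1,PS=0
  L1 @0x1B[2] → 0x1F007  P=1,RW=1,US=1,PS=0
  L2 @0x1F[18] → 0x21007  P=1,RW=1,US=1,PS=0
  L3 @0x21[1] → 0x22003  P=1,RW=1,US=0,PS=0
  ⇒ fault: PROTECTION_VIOLATION  — 4 lookups

Entries read for #1: 4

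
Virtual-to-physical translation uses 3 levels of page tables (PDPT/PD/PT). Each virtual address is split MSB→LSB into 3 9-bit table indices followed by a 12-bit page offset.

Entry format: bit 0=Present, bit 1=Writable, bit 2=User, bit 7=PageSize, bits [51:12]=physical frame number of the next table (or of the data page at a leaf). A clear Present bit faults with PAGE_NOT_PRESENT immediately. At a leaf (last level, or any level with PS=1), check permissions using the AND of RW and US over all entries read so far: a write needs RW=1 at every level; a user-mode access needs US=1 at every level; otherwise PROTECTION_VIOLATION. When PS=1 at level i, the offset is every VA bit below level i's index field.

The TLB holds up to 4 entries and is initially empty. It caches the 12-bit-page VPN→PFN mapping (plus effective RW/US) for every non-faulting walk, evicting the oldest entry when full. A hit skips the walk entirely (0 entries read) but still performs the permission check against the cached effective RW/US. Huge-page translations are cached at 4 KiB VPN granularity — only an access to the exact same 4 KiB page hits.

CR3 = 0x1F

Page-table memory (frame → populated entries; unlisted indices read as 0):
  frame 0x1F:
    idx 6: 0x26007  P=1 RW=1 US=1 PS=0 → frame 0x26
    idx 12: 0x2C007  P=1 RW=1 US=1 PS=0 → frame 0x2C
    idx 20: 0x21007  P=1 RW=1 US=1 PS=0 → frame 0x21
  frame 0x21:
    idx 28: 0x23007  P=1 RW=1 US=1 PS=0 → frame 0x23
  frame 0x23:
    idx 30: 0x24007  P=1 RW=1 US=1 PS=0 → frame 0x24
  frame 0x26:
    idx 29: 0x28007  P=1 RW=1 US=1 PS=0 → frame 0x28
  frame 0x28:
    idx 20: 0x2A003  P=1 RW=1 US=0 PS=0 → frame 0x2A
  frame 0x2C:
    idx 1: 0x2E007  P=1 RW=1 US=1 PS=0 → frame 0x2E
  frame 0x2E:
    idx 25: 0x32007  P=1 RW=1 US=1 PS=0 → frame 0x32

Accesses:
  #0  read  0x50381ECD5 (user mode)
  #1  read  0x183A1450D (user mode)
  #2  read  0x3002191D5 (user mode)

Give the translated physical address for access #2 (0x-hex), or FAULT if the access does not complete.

Walk each access:
#0 VA=0x50381ECD5 (r,user):
  L0: frame=0x1F idx=20 entry=0x21007 [P=1 RW=1 US=1 PS=0]
  L1: frame=0x21 idx=28 entry=0x23007 [P=1 RW=1 US=1 PS=0]
  L2: frame=0x23 idx=30 entry=0x24007 [P=1 RW=1 US=1 PS=0]
  → PA=0x24CD5  (3 entries read)
#1 VA=0x183A1450D (r,user):
  L0: frame=0x1F idx=6 entry=0x26007 [P=1 RW=1 US=1 PS=0]
  L1: frame=0x26 idx=29 entry=0x28007 [P=1 RW=1 US=1 PS=0]
  L2: frame=0x28 idx=20 entry=0x2A003 [P=1 RW=1 US=0 PS=0]
  ✗ PROTECTION_VIOLATION  [3 reads]
#2 VA=0x3002191D5 (r,user):
  L0: frame=0x1F idx=12 entry=0x2C007 [P=1 RW=1 US=1 PS=0]
  L1: frame=0x2C idx=1 entry=0x2E007 [P=1 RW=1 US=1 PS=0]
  L2: frame=0x2E idx=25 entry=0x32007 [P=1 RW=1 US=1 PS=0]
  → PA=0x321D5  (3 entries read)

Access #2 PA: 0x321D5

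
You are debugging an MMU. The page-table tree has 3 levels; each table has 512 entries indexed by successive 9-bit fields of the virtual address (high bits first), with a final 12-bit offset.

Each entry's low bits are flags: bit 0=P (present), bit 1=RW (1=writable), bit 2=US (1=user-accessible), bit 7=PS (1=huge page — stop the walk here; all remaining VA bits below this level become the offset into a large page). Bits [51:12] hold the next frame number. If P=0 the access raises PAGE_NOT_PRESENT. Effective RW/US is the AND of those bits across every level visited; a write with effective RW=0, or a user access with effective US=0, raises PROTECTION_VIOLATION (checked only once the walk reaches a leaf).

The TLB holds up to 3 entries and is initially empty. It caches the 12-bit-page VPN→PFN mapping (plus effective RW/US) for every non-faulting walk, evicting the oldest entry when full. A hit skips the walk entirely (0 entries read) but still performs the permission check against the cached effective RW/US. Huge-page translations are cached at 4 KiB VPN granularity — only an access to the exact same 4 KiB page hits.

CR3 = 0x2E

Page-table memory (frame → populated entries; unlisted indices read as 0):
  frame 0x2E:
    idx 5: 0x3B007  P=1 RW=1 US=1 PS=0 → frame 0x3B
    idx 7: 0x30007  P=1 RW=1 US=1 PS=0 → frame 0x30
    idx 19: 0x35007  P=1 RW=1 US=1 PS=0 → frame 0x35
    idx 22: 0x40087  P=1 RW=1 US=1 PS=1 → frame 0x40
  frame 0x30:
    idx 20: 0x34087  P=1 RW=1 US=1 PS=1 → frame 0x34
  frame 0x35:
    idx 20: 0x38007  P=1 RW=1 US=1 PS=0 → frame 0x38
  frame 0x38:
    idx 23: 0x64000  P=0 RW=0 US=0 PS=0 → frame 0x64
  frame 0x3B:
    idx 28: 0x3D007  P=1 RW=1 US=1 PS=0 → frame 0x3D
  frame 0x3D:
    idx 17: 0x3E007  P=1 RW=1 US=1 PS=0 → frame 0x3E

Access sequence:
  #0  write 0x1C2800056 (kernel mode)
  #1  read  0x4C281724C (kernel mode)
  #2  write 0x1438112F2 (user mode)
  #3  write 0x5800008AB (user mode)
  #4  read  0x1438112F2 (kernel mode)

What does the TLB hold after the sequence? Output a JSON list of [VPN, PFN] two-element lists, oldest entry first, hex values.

Per-access translation:
#0 VA=0x1C2800056 (w,kernel):
  lvl0: tbl 0x2E, slot 7 ⇒ 0x30007 (P1/RW1/US1/PS0)
  lvl1: tbl 0x30, slot 20 ⇒ 0x34087 (P1/RW1/US1/PS1)
  ⇒ phys 0x34056 (huge @L1)  [2 reads]
#1 VA=0x4C281724C (r,kernel):
  lvl0: tbl 0x2E, slot 19 ⇒ 0x35007 (P1/RW1/US1/PS0)
  lvl1: tbl 0x35, slot 20 ⇒ 0x38007 (P1/RW1/US1/PS0)
  lvl2: tbl 0x38, slot 23 ⇒ 0x64000 (P0/RW0/US0/PS0)
  → PAGE_NOT_PRESENT  (3 entries read)
#2 VA=0x1438112F2 (w,user):
  lvl0: tbl 0x2E, slot 5 ⇒ 0x3B007 (P1/RW1/US1/PS0)
  lvl1: tbl 0x3B, slot 28 ⇒ 0x3D007 (P1/RW1/US1/PS0)
  lvl2: tbl 0x3D, slot 17 ⇒ 0x3E007 (P1/RW1/US1/PS0)
  ⇒ phys 0x3E2F2  [3 reads]
#3 VA=0x5800008AB (w,user):
  lvl0: tbl 0x2E, slot 22 ⇒ 0x40087 (P1/RW1/US1/PS1)
  ⇒ phys 0x408AB (huge @L0)  [1 reads]
#4 VA=0x1438112F2 (r,kernel):
  TLB hit vpn=0x143811 → PA=0x3E2F2

TLB: [["0x1C2800", "0x34"], ["0x143811", "0x3E"], ["0x580000", "0x40"]]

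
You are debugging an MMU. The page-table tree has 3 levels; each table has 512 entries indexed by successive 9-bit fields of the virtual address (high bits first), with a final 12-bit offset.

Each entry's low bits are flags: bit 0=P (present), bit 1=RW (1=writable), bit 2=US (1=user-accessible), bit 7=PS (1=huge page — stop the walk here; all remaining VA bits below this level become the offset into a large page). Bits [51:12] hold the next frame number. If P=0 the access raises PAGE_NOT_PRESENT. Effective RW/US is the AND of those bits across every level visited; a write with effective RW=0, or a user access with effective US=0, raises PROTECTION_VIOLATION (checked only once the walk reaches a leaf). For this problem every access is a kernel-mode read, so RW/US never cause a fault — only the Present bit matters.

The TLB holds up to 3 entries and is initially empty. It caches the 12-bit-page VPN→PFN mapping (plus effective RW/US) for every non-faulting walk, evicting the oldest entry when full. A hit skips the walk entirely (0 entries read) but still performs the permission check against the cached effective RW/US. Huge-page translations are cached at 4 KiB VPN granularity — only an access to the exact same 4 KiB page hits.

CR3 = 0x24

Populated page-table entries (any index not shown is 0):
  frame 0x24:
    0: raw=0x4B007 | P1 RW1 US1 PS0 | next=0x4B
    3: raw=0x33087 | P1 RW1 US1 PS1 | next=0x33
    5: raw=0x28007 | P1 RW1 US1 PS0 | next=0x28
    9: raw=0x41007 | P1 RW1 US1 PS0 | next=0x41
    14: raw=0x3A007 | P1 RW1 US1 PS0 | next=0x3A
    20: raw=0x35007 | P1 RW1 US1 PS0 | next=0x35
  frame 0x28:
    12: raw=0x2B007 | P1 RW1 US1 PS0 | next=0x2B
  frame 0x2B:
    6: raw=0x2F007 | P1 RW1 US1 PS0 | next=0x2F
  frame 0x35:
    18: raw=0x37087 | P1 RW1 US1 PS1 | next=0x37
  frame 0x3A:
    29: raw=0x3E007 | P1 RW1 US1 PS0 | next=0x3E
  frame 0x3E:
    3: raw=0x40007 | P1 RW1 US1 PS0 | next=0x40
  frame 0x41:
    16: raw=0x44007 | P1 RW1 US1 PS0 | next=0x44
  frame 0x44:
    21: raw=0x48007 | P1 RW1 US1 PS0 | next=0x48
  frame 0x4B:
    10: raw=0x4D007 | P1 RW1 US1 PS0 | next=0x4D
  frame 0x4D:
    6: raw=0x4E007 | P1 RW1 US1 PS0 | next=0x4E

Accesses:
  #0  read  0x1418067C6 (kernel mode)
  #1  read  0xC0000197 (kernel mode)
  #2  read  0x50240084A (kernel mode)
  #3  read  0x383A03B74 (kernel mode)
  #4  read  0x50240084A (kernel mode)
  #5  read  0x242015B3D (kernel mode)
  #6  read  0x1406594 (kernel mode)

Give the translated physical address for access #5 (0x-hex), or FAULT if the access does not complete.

Trace:
#0 VA=0x1418067C6 (r,kernel):
  L0: frame=0x24 idx=5 entry=0x28007 [P=1 RW=1 US=1 PS=0]
  L1: frame=0x28 idx=12 entry=0x2B007 [P=1 RW=1 US=1 PS=0]
  L2: frame=0x2B idx=6 entry=0x2F007 [P=1 RW=1 US=1 PS=0]
  ✓ 0x2F7C6  — 3 lookups
#1 VA=0xC0000197 (r,kernel):
  L0: frame=0x24 idx=3 entry=0x33087 [P=1 RW=1 US=1 PS=1]
  ✓ 0x33197 (huge @L0)  — 1 lookups
#2 VA=0x50240084A (r,kernel):
  L0: frame=0x24 idx=20 entry=0x35007 [P=1 RW=1 US=1 PS=0]
  L1: frame=0x35 idx=18 entry=0x37087 [P=1 RW=1 US=1 PS=1]
  ✓ 0x3784A (huge @L1)  — 2 lookups
#3 VA=0x383A03B74 (r,kernel):
  L0: frame=0x24 idx=14 entry=0x3A007 [P=1 RW=1 US=1 PS=0]
  L1: frame=0x3A idx=29 entry=0x3E007 [P=1 RW=1 US=1 PS=0]
  L2: frame=0x3E idx=3 entry=0x40007 [P=1 RW=1 US=1 PS=0]
  ✓ 0x40B74  — 3 lookups
#4 VA=0x50240084A (r,kernel):
  TLB hit vpn=0x502400 → PA=0x3784A
#5 VA=0x242015B3D (r,kernel):
  L0: frame=0x24 idx=9 entry=0x41007 [P=1 RW=1 US=1 PS=0]
  L1: frame=0x41 idx=16 entry=0x44007 [P=1 RW=1 US=1 PS=0]
  L2: frame=0x44 idx=21 entry=0x48007 [P=1 RW=1 US=1 PS=0]
  ✓ 0x48B3D  — 3 lookups
#6 VA=0x1406594 (r,kernel):
  L0: frame=0x24 idx=0 entry=0x4B007 [P=1 RW=1 US=1 PS=0]
  L1: frame=0x4B idx=10 entry=0x4D007 [P=1 RW=1 US=1 PS=0]
  L2: frame=0x4D idx=6 entry=0x4E007 [P=1 RW=1 US=1 PS=0]
  ✓ 0x4E594  — 3 lookups

Access #5 PA: 0x48B3D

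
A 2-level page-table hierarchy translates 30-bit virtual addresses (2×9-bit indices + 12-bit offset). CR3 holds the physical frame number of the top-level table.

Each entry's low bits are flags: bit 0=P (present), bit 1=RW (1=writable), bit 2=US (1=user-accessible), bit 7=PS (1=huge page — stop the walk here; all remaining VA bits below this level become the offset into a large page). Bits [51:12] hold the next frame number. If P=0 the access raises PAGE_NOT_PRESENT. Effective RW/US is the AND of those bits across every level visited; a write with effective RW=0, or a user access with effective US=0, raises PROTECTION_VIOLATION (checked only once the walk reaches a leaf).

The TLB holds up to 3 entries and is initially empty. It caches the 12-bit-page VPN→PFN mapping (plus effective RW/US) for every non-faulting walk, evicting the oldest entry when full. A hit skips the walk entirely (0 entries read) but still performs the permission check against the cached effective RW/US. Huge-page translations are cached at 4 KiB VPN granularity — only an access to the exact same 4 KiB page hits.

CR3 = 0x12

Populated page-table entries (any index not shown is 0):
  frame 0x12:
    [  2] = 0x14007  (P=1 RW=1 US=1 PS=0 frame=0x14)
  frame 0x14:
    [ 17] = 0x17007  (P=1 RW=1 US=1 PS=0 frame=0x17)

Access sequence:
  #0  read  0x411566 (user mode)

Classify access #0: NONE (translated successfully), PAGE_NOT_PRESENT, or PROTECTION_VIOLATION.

Walk each access:
#0 VA=0x411566 (r,user):
  [0] read 0x12 idx=2: raw=0x14007 flags P=1 W=1 U=1 S=0
  [1] read 0x14 idx=17: raw=0x17007 flags P=1 W=1 U=1 S=0
  ⇒ phys 0x17566  [2 reads]

Access #0 fault: NONE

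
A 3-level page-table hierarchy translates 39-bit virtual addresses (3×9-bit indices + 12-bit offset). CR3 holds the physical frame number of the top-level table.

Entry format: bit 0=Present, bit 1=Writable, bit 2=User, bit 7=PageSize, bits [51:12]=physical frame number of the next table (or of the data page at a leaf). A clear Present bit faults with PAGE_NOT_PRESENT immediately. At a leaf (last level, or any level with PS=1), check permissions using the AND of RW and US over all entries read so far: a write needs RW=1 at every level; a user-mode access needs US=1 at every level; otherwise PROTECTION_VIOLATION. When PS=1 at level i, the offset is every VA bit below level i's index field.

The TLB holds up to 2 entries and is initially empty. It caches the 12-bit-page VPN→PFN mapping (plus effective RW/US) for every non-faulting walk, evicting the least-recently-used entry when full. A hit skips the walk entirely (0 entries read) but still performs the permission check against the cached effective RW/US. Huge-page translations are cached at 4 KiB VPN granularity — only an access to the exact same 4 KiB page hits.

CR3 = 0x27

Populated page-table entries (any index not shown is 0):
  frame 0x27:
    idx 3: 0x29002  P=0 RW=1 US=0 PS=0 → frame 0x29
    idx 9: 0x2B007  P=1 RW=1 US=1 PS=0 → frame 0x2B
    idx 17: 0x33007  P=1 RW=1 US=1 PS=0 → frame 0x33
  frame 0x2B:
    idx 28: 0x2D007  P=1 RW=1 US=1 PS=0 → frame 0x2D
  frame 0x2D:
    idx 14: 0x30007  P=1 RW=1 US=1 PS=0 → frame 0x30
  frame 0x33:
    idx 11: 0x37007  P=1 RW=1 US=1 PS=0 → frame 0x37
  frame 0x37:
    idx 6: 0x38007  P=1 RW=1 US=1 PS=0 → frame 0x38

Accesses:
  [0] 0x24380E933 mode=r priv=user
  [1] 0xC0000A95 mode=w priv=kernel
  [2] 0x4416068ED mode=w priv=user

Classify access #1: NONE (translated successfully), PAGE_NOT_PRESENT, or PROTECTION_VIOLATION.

Walk each access:
#0 VA=0x24380E933 (r,user):
  lvl0: tbl 0x27, slot 9 ⇒ 0x2B007 (P1/RW1/US1/PS0)
  lvl1: tbl 0x2B, slot 28 ⇒ 0x2D007 (P1/RW1/US1/PS0)
  lvl2: tbl 0x2D, slot 14 ⇒ 0x30007 (P1/RW1/US1/PS0)
  ✓ 0x30933  — 3 lookups
#1 VA=0xC0000A95 (w,kernel):
  lvl0: tbl 0x27, slot 3 ⇒ 0x29002 (P0/RW1/US0/PS0)
  ⇒ fault: PAGE_NOT_PRESENT  — 1 lookups
#2 VA=0x4416068ED (w,user):
  lvl0: tbl 0x27, slot 17 ⇒ 0x33007 (P1/RW1/US1/PS0)
  lvl1: tbl 0x33, slot 11 ⇒ 0x37007 (P1/RW1/US1/PS0)
  lvl2: tbl 0x37, slot 6 ⇒ 0x38007 (P1/RW1/US1/PS0)
  ✓ 0x388ED  — 3 lookups

Access #1 fault: PAGE_NOT_PRESENT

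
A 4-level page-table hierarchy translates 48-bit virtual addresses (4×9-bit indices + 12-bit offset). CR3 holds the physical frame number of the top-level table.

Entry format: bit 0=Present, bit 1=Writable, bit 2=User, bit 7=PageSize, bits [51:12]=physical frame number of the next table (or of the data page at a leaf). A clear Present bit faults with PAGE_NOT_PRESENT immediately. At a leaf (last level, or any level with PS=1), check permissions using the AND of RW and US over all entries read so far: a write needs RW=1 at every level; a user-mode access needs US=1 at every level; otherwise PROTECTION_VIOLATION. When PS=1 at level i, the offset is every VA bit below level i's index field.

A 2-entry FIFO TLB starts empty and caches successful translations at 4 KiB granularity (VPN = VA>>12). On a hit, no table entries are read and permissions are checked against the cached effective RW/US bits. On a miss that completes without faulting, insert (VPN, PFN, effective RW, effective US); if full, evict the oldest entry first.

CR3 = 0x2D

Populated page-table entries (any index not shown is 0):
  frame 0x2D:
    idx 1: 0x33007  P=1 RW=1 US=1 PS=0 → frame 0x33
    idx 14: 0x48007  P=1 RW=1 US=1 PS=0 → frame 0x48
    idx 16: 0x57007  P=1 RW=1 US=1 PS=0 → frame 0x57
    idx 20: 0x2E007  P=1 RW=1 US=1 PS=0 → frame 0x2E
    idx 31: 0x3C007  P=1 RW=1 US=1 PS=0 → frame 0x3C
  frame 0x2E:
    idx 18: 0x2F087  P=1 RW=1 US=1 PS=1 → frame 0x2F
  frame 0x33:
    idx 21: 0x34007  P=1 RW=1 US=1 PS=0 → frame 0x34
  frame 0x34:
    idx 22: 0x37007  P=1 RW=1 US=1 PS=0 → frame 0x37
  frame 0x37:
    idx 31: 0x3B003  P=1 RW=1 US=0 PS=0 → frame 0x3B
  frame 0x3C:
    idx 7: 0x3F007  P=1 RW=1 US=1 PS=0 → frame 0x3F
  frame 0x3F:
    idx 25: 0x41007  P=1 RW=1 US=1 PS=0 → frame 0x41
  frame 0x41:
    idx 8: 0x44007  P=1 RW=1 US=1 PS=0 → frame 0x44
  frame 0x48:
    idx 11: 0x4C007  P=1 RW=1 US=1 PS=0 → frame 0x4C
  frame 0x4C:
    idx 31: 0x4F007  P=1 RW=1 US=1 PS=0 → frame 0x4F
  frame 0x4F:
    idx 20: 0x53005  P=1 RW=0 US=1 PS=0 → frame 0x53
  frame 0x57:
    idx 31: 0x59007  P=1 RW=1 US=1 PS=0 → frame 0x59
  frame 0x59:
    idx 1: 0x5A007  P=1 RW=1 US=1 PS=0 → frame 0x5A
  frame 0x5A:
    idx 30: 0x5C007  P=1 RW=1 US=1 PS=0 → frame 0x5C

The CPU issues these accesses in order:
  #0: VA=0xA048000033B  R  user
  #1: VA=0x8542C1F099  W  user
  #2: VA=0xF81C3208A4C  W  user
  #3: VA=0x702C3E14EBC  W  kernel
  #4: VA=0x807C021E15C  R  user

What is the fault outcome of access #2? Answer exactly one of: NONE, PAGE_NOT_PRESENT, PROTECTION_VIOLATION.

Walk each access:
#0 VA=0xA048000033B (r,user):
  L0: frame=0x2D idx=20 entry=0x2E007 [P=1 RW=1 US=1 PS=0]
  L1: frame=0x2E idx=18 entry=0x2F087 [P=1 RW=1 US=1 PS=1]
  → PA=0x2F33B (huge @L1)  (2 entries read)
#1 VA=0x8542C1F099 (w,user):
  L0: frame=0x2D idx=1 entry=0x33007 [P=1 RW=1 US=1 PS=0]
  L1: frame=0x33 idx=21 entry=0x34007 [P=1 RW=1 US=1 PS=0]
  L2: frame=0x34 idx=22 entry=0x37007 [P=1 RW=1 US=1 PS=0]
  L3: frame=0x37 idx=31 entry=0x3B003 [P=1 RW=1 US=0 PS=0]
  → PROTECTION_VIOLATION  (4 entries read)
#2 VA=0xF81C3208A4C (w,user):
  L0: frame=0x2D idx=31 entry=0x3C007 [P=1 RW=1 US=1 PS=0]
  L1: frame=0x3C idx=7 entry=0x3F007 [P=1 RW=1 US=1 PS=0]
  L2: frame=0x3F idx=25 entry=0x41007 [P=1 RW=1 US=1 PS=0]
  L3: frame=0x41 idx=8 entry=0x44007 [P=1 RW=1 US=1 PS=0]
  → PA=0x44A4C  (4 entries read)
#3 VA=0x702C3E14EBC (w,kernel):
  L0: frame=0x2D idx=14 entry=0x48007 [P=1 RW=1 US=1 PS=0]
  L1: frame=0x48 idx=11 entry=0x4C007 [P=1 RW=1 US=1 PS=0]
  L2: frame=0x4C idx=31 entry=0x4F007 [P=1 RW=1 US=1 PS=0]
  L3: frame=0x4F idx=20 entry=0x53005 [P=1 RW=0 US=1 PS=0]
  → PROTECTION_VIOLATION  (4 entries read)
#4 VA=0x807C021E15C (r,user):
  L0: frame=0x2D idx=16 entry=0x57007 [P=1 RW=1 US=1 PS=0]
  L1: frame=0x57 idx=31 entry=0x59007 [P=1 RW=1 US=1 PS=0]
  L2: frame=0x59 idx=1 entry=0x5A007 [P=1 RW=1 US=1 PS=0]
  L3: frame=0x5A idx=30 entry=0x5C007 [P=1 RW=1 US=1 PS=0]
  → PA=0x5C15C  (4 entries read)

Access #2 fault: NONE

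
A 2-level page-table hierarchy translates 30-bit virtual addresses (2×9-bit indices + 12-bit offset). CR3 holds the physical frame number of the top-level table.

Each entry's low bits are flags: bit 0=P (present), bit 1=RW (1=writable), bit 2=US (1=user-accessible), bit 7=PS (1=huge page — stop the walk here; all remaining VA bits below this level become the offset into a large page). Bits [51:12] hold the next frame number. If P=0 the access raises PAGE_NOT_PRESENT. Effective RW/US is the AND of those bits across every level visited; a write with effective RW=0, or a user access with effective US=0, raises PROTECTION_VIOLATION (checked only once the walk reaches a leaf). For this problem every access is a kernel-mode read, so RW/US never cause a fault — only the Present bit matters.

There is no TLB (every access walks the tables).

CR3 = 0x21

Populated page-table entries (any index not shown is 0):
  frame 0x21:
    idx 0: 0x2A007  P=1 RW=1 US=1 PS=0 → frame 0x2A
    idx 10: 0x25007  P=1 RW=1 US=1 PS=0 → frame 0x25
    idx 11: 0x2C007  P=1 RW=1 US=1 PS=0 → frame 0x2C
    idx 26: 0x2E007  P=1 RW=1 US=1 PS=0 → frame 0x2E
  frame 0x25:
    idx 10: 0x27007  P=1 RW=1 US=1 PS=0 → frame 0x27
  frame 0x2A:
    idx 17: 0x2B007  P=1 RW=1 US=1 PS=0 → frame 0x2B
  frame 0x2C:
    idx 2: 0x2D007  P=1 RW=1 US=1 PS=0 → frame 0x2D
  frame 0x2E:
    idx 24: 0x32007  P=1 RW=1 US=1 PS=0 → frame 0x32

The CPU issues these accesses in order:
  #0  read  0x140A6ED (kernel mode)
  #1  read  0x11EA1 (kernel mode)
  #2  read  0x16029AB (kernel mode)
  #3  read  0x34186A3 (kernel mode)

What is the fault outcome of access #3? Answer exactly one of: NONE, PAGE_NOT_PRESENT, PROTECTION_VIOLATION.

Walk each access:
#0 VA=0x140A6ED (r,kernel):
  L0 @0x21[10] → 0x25007  P=1,RW=1,US=1,PS=0
  L1 @0x25[10] → 0x27007  P=1,RW=1,US=1,PS=0
  → PA=0x276ED  (2 entries read)
#1 VA=0x11EA1 (r,kernel):
  L0 @0x21[0] → 0x2A007  P=1,RW=1,US=1,PS=0
  L1 @0x2A[17] → 0x2B007  P=1,RW=1,US=1,PS=0
  → PA=0x2BEA1  (2 entries read)
#2 VA=0x16029AB (r,kernel):
  L0 @0x21[11] → 0x2C007  P=1,RW=1,US=1,PS=0
  L1 @0x2C[2] → 0x2D007  P=1,RW=1,US=1,PS=0
  → PA=0x2D9AB  (2 entries read)
#3 VA=0x34186A3 (r,kernel):
  L0 @0x21[26] → 0x2E007  P=1,RW=1,US=1,PS=0
  L1 @0x2E[24] → 0x32007  P=1,RW=1,US=1,PS=0
  → PA=0x326A3  (2 entries read)

Access #3 fault: NONE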